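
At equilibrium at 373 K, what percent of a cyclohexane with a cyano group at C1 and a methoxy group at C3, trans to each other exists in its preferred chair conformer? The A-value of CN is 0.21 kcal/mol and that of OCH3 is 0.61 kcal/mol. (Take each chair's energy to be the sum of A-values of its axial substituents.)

C1 and C3 have the same parity, so for the trans isomer the two substituents are one axial and one equatorial in each chair.
Chair I (cyano axial, methoxy equatorial): E = 0.21 kcal/mol; chair II (cyano equatorial, methoxy axial): E = 0.61 kcal/mol.
ΔG = 0.40 kcal/mol between the two chairs.
K = exp(ΔG/RT) with R = 1.987×10⁻³ kcal mol⁻¹ K⁻¹ and T = 373 K gives K ≈ 1.72.
Fraction in the lower-energy chair = K/(K+1) = 63.2%.

63.2%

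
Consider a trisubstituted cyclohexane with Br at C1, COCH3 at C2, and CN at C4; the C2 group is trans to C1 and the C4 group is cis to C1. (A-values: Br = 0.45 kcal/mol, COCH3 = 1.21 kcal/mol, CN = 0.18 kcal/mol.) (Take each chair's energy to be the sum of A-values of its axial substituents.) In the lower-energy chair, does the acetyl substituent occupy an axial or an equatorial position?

equatorial

Chair I (bromo axial, acetyl axial, cyano equatorial): E = 1.66 kcal/mol.
Chair II (bromo equatorial, acetyl equatorial, cyano axial): E = 0.18 kcal/mol.
Chair II is the more stable (lower-energy) conformer, and in that chair the acetyl group is equatorial.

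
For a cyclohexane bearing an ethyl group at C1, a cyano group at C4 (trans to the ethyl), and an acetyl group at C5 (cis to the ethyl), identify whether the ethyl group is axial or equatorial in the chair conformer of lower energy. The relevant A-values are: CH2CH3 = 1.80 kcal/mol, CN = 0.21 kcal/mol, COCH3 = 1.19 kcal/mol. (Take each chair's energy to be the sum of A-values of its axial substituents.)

Chair I (ethyl axial, cyano axial, acetyl axial): E = 3.20 kcal/mol.
Chair II (ethyl equatorial, cyano equatorial, acetyl equatorial): E = 0.00 kcal/mol.
Chair II is the more stable (lower-energy) conformer, and in that chair the ethyl group is equatorial.

equatorial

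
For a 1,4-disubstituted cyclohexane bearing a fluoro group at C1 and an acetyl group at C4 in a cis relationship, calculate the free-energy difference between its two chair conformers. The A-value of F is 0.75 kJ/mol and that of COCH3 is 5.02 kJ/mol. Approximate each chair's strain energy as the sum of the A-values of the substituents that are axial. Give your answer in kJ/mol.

4.27 kJ/mol

C1 and C4 have opposite parity, so for the cis isomer the two substituents are one axial and one equatorial in each chair.
Chair I (fluoro axial, acetyl equatorial): E = 0.75 kJ/mol.
Chair II (fluoro equatorial, acetyl axial): E = 5.02 kJ/mol.
ΔE = 5.02 − 0.75 = 4.27 kJ/mol; chair I is more stable.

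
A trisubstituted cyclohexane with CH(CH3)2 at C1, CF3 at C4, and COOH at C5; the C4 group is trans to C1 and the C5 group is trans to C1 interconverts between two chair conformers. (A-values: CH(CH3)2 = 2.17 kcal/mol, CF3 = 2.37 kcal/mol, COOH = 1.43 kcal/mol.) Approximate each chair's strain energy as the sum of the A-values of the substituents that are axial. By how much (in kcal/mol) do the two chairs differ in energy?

3.11 kcal/mol

Chair I (isopropyl axial, trifluoromethyl axial, carboxyl equatorial): E = 4.54 kcal/mol.
Chair II (isopropyl equatorial, trifluoromethyl equatorial, carboxyl axial): E = 1.43 kcal/mol.
ΔE = 4.54 − 1.43 = 3.11 kcal/mol; chair II is more stable.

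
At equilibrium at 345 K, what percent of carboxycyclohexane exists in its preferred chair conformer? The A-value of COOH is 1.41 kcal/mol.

One chair has the carboxyl group axial (E = 1.41 kcal/mol) and the other has it equatorial (E = 0).
ΔG = 1.41 kcal/mol between the two chairs.
K = exp(ΔG/RT) with R = 1.987×10⁻³ kcal mol⁻¹ K⁻¹ and T = 345 K gives K ≈ 7.82.
Fraction in the lower-energy chair = K/(K+1) = 88.7%.

88.7%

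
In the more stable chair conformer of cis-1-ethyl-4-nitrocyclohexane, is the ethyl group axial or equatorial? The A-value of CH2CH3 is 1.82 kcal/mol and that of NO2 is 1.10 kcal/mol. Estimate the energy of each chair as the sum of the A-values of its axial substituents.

C1 and C4 have opposite parity, so for the cis isomer the two substituents are one axial and one equatorial in each chair.
Chair I (ethyl axial, nitro equatorial): E = 1.82 kcal/mol.
Chair II (ethyl equatorial, nitro axial): E = 1.10 kcal/mol.
Chair II is the more stable (lower-energy) conformer, and in that chair the ethyl group is equatorial.

equatorial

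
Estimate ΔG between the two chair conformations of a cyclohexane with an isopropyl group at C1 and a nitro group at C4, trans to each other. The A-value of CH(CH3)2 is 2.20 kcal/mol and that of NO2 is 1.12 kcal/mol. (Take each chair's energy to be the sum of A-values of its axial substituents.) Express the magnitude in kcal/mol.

3.32 kcal/mol

C1 and C4 have opposite parity, so for the trans isomer the two substituents are e,e in one chair and a,a in the other.
Chair I (isopropyl axial, nitro axial): E = 3.32 kcal/mol.
Chair II (isopropyl equatorial, nitro equatorial): E = 0.00 kcal/mol.
ΔE = 3.32 − 0.00 = 3.32 kcal/mol; chair II is more stable.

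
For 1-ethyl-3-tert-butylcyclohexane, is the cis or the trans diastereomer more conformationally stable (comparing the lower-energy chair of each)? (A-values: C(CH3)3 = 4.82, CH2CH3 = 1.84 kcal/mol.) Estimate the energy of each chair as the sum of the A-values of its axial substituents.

cis

At 1,3 positions (parity same): cis → (e,e or a,a); trans → (a,e or e,a).
Best chair for cis: E = 0.00 kcal/mol; best chair for trans: E = 1.84 kcal/mol.
The cis isomer is lower by 1.84 kcal/mol.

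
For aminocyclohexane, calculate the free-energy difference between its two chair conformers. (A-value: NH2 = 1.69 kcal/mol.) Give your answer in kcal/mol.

1.69 kcal/mol

A monosubstituted cyclohexane has one chair with the amino group axial (E = A = 1.69 kcal/mol) and one with it equatorial (E = 0).
ΔE = 1.69 − 0 = 1.69 kcal/mol.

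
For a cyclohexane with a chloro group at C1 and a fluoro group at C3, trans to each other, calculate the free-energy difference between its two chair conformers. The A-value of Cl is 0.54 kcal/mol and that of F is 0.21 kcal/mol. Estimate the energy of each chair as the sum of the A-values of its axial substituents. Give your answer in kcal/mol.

C1 and C3 have the same parity, so for the trans isomer the two substituents are one axial and one equatorial in each chair.
Chair I (chloro axial, fluoro equatorial): E = 0.54 kcal/mol.
Chair II (chloro equatorial, fluoro axial): E = 0.21 kcal/mol.
ΔE = 0.54 − 0.21 = 0.33 kcal/mol; chair II is more stable.

0.33 kcal/mol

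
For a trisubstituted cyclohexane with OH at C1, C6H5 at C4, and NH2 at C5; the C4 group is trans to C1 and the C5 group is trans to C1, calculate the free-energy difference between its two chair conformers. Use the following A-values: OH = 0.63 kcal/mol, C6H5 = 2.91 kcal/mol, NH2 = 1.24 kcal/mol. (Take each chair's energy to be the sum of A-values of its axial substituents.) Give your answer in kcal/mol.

2.30 kcal/mol

Chair I (hydroxyl axial, phenyl axial, amino equatorial): E = 3.54 kcal/mol.
Chair II (hydroxyl equatorial, phenyl equatorial, amino axial): E = 1.24 kcal/mol.
ΔE = 3.54 − 1.24 = 2.30 kcal/mol; chair II is more stable.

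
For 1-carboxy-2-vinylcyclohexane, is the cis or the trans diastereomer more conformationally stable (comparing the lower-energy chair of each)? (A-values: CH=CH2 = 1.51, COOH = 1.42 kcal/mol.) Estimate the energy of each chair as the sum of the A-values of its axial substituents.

trans

At 1,2 positions (parity opposite): cis → (a,e or e,a); trans → (e,e or a,a).
Best chair for cis: E = 1.42 kcal/mol; best chair for trans: E = 0.00 kcal/mol.
The trans isomer is lower by 1.42 kcal/mol.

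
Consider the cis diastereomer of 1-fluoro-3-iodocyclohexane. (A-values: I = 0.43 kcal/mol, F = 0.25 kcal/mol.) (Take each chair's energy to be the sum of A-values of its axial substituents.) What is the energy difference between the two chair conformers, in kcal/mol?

C1 and C3 have the same parity, so for the cis isomer the two substituents are e,e in one chair and a,a in the other.
Chair I (iodo axial, fluoro axial): E = 0.68 kcal/mol.
Chair II (iodo equatorial, fluoro equatorial): E = 0.00 kcal/mol.
ΔE = 0.68 − 0.00 = 0.68 kcal/mol; chair II is more stable.

0.68 kcal/mol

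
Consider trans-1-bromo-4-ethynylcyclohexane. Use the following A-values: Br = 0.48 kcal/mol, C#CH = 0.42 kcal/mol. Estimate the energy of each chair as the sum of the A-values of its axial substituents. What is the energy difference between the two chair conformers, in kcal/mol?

C1 and C4 have opposite parity, so for the trans isomer the two substituents are e,e in one chair and a,a in the other.
Chair I (bromo axial, ethynyl axial): E = 0.90 kcal/mol.
Chair II (bromo equatorial, ethynyl equatorial): E = 0.00 kcal/mol.
ΔE = 0.90 − 0.00 = 0.90 kcal/mol; chair II is more stable.

0.90 kcal/mol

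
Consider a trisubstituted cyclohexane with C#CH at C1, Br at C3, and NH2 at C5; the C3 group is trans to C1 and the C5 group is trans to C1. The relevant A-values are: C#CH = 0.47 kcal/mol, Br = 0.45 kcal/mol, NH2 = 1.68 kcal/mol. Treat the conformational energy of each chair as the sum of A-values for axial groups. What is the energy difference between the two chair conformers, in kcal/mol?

Chair I (ethynyl axial, bromo equatorial, amino equatorial): E = 0.47 kcal/mol.
Chair II (ethynyl equatorial, bromo axial, amino axial): E = 2.13 kcal/mol.
ΔE = 2.13 − 0.47 = 1.66 kcal/mol; chair I is more stable.

1.66 kcal/mol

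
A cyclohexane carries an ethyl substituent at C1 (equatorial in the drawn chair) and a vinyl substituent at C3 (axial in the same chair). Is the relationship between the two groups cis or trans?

C1 and C3 have the same parity, so their axial bonds point in the same direction.
With same-parity carbons, two substituents on the same face are both axial or both equatorial; opposite faces give one of each.
Here the groups are equatorial/axial → opposite face → trans.

trans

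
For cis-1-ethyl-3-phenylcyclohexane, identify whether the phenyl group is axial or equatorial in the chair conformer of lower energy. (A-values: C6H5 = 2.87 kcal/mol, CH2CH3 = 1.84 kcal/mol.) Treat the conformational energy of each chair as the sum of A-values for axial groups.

equatorial

C1 and C3 have the same parity, so for the cis isomer the two substituents are e,e in one chair and a,a in the other.
Chair I (phenyl axial, ethyl axial): E = 4.71 kcal/mol.
Chair II (phenyl equatorial, ethyl equatorial): E = 0.00 kcal/mol.
Chair II is the more stable (lower-energy) conformer, and in that chair the phenyl group is equatorial.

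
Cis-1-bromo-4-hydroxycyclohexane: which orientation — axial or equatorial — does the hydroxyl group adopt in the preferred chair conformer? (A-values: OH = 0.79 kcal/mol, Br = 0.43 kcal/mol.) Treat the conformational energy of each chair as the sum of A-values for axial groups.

equatorial

C1 and C4 have opposite parity, so for the cis isomer the two substituents are one axial and one equatorial in each chair.
Chair I (hydroxyl axial, bromo equatorial): E = 0.79 kcal/mol.
Chair II (hydroxyl equatorial, bromo axial): E = 0.43 kcal/mol.
Chair II is the more stable (lower-energy) conformer, and in that chair the hydroxyl group is equatorial.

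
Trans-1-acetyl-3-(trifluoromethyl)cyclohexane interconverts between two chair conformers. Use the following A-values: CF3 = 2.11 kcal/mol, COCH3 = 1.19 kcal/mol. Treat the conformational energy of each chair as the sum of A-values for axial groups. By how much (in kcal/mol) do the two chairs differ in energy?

C1 and C3 have the same parity, so for the trans isomer the two substituents are one axial and one equatorial in each chair.
Chair I (trifluoromethyl axial, acetyl equatorial): E = 2.11 kcal/mol.
Chair II (trifluoromethyl equatorial, acetyl axial): E = 1.19 kcal/mol.
ΔE = 2.11 − 1.19 = 0.92 kcal/mol; chair II is more stable.

0.92 kcal/mol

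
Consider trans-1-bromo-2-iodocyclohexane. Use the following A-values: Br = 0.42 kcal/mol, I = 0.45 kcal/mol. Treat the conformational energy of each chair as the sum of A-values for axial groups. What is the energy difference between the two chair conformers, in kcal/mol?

0.87 kcal/mol

C1 and C2 have opposite parity, so for the trans isomer the two substituents are e,e in one chair and a,a in the other.
Chair I (bromo axial, iodo axial): E = 0.87 kcal/mol.
Chair II (bromo equatorial, iodo equatorial): E = 0.00 kcal/mol.
ΔE = 0.87 − 0.00 = 0.87 kcal/mol; chair II is more stable.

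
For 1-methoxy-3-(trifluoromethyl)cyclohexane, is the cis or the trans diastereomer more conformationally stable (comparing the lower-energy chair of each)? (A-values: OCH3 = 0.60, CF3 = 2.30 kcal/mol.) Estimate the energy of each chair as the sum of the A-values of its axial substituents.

At 1,3 positions (parity same): cis → (e,e or a,a); trans → (a,e or e,a).
Best chair for cis: E = 0.00 kcal/mol; best chair for trans: E = 0.60 kcal/mol.
The cis isomer is lower by 0.60 kcal/mol.

cis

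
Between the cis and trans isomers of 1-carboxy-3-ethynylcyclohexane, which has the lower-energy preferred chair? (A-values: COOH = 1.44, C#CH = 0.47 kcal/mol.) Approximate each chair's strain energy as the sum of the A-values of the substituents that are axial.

At 1,3 positions (parity same): cis → (e,e or a,a); trans → (a,e or e,a).
Best chair for cis: E = 0.00 kcal/mol; best chair for trans: E = 0.47 kcal/mol.
The cis isomer is lower by 0.47 kcal/mol.

cis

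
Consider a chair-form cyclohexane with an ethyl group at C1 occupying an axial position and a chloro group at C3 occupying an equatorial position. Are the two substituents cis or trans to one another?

C1 and C3 have the same parity, so their axial bonds point in the same direction.
With same-parity carbons, two substituents on the same face are both axial or both equatorial; opposite faces give one of each.
Here the groups are axial/equatorial → opposite face → trans.

trans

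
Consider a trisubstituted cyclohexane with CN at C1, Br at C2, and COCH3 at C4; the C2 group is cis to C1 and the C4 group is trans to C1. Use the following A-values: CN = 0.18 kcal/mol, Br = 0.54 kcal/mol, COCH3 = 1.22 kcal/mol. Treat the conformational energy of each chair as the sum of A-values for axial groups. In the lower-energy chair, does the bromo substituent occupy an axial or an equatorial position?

axial

Chair I (cyano axial, bromo equatorial, acetyl axial): E = 1.40 kcal/mol.
Chair II (cyano equatorial, bromo axial, acetyl equatorial): E = 0.54 kcal/mol.
Chair II is the more stable (lower-energy) conformer, and in that chair the bromo group is axial.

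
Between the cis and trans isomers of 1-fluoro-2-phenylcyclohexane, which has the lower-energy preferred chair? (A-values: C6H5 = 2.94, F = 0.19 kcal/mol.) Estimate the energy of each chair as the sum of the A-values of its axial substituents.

At 1,2 positions (parity opposite): cis → (a,e or e,a); trans → (e,e or a,a).
Best chair for cis: E = 0.19 kcal/mol; best chair for trans: E = 0.00 kcal/mol.
The trans isomer is lower by 0.19 kcal/mol.

trans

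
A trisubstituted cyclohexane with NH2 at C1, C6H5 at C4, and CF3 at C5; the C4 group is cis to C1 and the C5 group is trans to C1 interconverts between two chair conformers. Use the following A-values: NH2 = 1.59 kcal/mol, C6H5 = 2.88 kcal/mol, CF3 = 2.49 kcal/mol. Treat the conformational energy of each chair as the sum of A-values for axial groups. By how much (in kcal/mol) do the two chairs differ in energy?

3.78 kcal/mol

Chair I (amino axial, phenyl equatorial, trifluoromethyl equatorial): E = 1.59 kcal/mol.
Chair II (amino equatorial, phenyl axial, trifluoromethyl axial): E = 5.37 kcal/mol.
ΔE = 5.37 − 1.59 = 3.78 kcal/mol; chair I is more stable.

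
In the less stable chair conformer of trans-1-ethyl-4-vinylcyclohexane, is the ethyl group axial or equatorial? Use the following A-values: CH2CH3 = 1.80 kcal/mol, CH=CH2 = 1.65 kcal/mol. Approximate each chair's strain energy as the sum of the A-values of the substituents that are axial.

axial

C1 and C4 have opposite parity, so for the trans isomer the two substituents are e,e in one chair and a,a in the other.
Chair I (ethyl axial, vinyl axial): E = 3.45 kcal/mol.
Chair II (ethyl equatorial, vinyl equatorial): E = 0.00 kcal/mol.
Chair I is the less stable (higher-energy) conformer, and in that chair the ethyl group is axial.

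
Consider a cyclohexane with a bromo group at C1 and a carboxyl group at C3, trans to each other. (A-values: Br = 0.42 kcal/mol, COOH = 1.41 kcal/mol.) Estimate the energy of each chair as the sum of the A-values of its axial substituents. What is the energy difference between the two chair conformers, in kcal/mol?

C1 and C3 have the same parity, so for the trans isomer the two substituents are one axial and one equatorial in each chair.
Chair I (bromo axial, carboxyl equatorial): E = 0.42 kcal/mol.
Chair II (bromo equatorial, carboxyl axial): E = 1.41 kcal/mol.
ΔE = 1.41 − 0.42 = 0.99 kcal/mol; chair I is more stable.

0.99 kcal/mol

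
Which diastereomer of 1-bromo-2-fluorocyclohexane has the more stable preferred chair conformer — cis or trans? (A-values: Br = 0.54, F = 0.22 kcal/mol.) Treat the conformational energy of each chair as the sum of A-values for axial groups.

trans

At 1,2 positions (parity opposite): cis → (a,e or e,a); trans → (e,e or a,a).
Best chair for cis: E = 0.22 kcal/mol; best chair for trans: E = 0.00 kcal/mol.
The trans isomer is lower by 0.22 kcal/mol.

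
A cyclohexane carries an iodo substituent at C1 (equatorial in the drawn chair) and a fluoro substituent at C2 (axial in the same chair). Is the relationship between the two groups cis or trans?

cis

C1 and C2 have opposite parity, so their axial bonds point in opposite directions.
With opposite-parity carbons, two substituents on the same face are one axial and one equatorial; opposite faces give both axial or both equatorial.
Here the groups are equatorial/axial → same face → cis.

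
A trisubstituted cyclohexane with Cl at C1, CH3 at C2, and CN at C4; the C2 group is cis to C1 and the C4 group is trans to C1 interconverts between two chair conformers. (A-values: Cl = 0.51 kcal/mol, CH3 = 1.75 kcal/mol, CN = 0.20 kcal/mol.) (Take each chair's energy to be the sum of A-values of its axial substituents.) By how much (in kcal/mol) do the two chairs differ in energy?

Chair I (chloro axial, methyl equatorial, cyano axial): E = 0.71 kcal/mol.
Chair II (chloro equatorial, methyl axial, cyano equatorial): E = 1.75 kcal/mol.
ΔE = 1.75 − 0.71 = 1.04 kcal/mol; chair I is more stable.

1.04 kcal/mol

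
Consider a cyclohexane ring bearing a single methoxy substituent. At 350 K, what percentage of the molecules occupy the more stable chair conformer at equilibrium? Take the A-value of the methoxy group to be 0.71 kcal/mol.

73.5%

One chair has the methoxy group axial (E = 0.71 kcal/mol) and the other has it equatorial (E = 0).
ΔG = 0.71 kcal/mol between the two chairs.
K = exp(ΔG/RT) with R = 1.987×10⁻³ kcal mol⁻¹ K⁻¹ and T = 350 K gives K ≈ 2.78.
Fraction in the lower-energy chair = K/(K+1) = 73.5%.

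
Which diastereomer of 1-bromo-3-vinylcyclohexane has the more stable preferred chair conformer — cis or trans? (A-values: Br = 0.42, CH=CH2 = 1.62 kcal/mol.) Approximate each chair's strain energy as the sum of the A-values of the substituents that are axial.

cis

At 1,3 positions (parity same): cis → (e,e or a,a); trans → (a,e or e,a).
Best chair for cis: E = 0.00 kcal/mol; best chair for trans: E = 0.42 kcal/mol.
The cis isomer is lower by 0.42 kcal/mol.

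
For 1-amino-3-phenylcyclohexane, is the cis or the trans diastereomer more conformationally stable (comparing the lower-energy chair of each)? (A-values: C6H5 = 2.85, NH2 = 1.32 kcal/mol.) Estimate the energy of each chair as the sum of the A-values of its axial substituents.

At 1,3 positions (parity same): cis → (e,e or a,a); trans → (a,e or e,a).
Best chair for cis: E = 0.00 kcal/mol; best chair for trans: E = 1.32 kcal/mol.
The cis isomer is lower by 1.32 kcal/mol.

cis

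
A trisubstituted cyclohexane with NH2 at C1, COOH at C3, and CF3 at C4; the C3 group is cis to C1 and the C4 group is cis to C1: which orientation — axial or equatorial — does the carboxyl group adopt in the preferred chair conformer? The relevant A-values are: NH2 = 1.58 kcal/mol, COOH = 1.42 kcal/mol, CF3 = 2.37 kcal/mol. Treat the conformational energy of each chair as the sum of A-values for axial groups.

equatorial

Chair I (amino axial, carboxyl axial, trifluoromethyl equatorial): E = 3.00 kcal/mol.
Chair II (amino equatorial, carboxyl equatorial, trifluoromethyl axial): E = 2.37 kcal/mol.
Chair II is the more stable (lower-energy) conformer, and in that chair the carboxyl group is equatorial.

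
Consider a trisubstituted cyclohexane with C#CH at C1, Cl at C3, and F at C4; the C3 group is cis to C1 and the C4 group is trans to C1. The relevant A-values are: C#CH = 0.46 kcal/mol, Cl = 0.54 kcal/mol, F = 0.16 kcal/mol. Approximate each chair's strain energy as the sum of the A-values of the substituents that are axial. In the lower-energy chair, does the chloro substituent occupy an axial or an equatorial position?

Chair I (ethynyl axial, chloro axial, fluoro axial): E = 1.16 kcal/mol.
Chair II (ethynyl equatorial, chloro equatorial, fluoro equatorial): E = 0.00 kcal/mol.
Chair II is the more stable (lower-energy) conformer, and in that chair the chloro group is equatorial.

equatorial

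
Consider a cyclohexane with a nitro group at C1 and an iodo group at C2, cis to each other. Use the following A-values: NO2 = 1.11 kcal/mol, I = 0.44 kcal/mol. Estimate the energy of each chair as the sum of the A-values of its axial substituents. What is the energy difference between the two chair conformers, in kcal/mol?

0.67 kcal/mol

C1 and C2 have opposite parity, so for the cis isomer the two substituents are one axial and one equatorial in each chair.
Chair I (nitro axial, iodo equatorial): E = 1.11 kcal/mol.
Chair II (nitro equatorial, iodo axial): E = 0.44 kcal/mol.
ΔE = 1.11 − 0.44 = 0.67 kcal/mol; chair II is more stable.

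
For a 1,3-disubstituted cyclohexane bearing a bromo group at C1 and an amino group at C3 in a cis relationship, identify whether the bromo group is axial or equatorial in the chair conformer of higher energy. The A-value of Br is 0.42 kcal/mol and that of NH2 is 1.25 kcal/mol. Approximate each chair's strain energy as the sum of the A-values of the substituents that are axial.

C1 and C3 have the same parity, so for the cis isomer the two substituents are e,e in one chair and a,a in the other.
Chair I (bromo axial, amino axial): E = 1.67 kcal/mol.
Chair II (bromo equatorial, amino equatorial): E = 0.00 kcal/mol.
Chair I is the less stable (higher-energy) conformer, and in that chair the bromo group is axial.

axial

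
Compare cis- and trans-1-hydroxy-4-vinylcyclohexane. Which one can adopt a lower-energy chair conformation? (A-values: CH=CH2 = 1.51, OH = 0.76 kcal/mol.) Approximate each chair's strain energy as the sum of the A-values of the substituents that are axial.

trans

At 1,4 positions (parity opposite): cis → (a,e or e,a); trans → (e,e or a,a).
Best chair for cis: E = 0.76 kcal/mol; best chair for trans: E = 0.00 kcal/mol.
The trans isomer is lower by 0.76 kcal/mol.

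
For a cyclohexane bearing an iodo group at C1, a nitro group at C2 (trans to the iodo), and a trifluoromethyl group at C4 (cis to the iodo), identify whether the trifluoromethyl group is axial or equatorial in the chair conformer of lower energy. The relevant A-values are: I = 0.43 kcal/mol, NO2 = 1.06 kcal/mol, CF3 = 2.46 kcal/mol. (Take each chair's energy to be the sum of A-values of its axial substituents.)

Chair I (iodo axial, nitro axial, trifluoromethyl equatorial): E = 1.49 kcal/mol.
Chair II (iodo equatorial, nitro equatorial, trifluoromethyl axial): E = 2.46 kcal/mol.
Chair I is the more stable (lower-energy) conformer, and in that chair the trifluoromethyl group is equatorial.

equatorial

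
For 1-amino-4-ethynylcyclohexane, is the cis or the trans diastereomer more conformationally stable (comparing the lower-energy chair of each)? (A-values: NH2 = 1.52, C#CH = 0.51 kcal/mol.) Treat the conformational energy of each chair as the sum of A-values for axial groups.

At 1,4 positions (parity opposite): cis → (a,e or e,a); trans → (e,e or a,a).
Best chair for cis: E = 0.51 kcal/mol; best chair for trans: E = 0.00 kcal/mol.
The trans isomer is lower by 0.51 kcal/mol.

trans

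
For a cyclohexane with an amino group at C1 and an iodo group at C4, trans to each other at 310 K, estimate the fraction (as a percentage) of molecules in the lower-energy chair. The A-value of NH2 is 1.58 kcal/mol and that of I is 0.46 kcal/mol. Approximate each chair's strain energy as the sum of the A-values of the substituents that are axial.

C1 and C4 have opposite parity, so for the trans isomer the two substituents are e,e in one chair and a,a in the other.
Chair I (amino axial, iodo axial): E = 2.04 kcal/mol; chair II (amino equatorial, iodo equatorial): E = 0.00 kcal/mol.
ΔG = 2.04 kcal/mol between the two chairs.
K = exp(ΔG/RT) with R = 1.987×10⁻³ kcal mol⁻¹ K⁻¹ and T = 310 K gives K ≈ 27.4.
Fraction in the lower-energy chair = K/(K+1) = 96.5%.

96.5%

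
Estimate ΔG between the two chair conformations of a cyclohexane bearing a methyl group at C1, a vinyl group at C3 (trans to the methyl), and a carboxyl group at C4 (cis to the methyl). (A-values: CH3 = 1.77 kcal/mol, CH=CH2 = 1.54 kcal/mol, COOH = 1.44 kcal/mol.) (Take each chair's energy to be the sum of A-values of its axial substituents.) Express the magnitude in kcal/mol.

1.21 kcal/mol

Chair I (methyl axial, vinyl equatorial, carboxyl equatorial): E = 1.77 kcal/mol.
Chair II (methyl equatorial, vinyl axial, carboxyl axial): E = 2.98 kcal/mol.
ΔE = 2.98 − 1.77 = 1.21 kcal/mol; chair I is more stable.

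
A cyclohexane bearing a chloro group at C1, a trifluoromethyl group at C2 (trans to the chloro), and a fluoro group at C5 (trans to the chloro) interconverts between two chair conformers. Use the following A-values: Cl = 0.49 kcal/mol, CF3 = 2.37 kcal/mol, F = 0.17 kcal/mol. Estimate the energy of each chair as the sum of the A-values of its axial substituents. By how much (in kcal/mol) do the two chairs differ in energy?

Chair I (chloro axial, trifluoromethyl axial, fluoro equatorial): E = 2.86 kcal/mol.
Chair II (chloro equatorial, trifluoromethyl equatorial, fluoro axial): E = 0.17 kcal/mol.
ΔE = 2.86 − 0.17 = 2.69 kcal/mol; chair II is more stable.

2.69 kcal/mol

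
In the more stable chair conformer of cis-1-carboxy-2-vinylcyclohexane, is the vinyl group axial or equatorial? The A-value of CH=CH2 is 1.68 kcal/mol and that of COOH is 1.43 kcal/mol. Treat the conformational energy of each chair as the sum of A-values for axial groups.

equatorial

C1 and C2 have opposite parity, so for the cis isomer the two substituents are one axial and one equatorial in each chair.
Chair I (vinyl axial, carboxyl equatorial): E = 1.68 kcal/mol.
Chair II (vinyl equatorial, carboxyl axial): E = 1.43 kcal/mol.
Chair II is the more stable (lower-energy) conformer, and in that chair the vinyl group is equatorial.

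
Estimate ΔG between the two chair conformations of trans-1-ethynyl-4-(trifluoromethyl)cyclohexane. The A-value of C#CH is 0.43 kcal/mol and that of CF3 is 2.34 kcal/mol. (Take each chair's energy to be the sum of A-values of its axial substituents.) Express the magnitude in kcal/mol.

2.77 kcal/mol

C1 and C4 have opposite parity, so for the trans isomer the two substituents are e,e in one chair and a,a in the other.
Chair I (ethynyl axial, trifluoromethyl axial): E = 2.77 kcal/mol.
Chair II (ethynyl equatorial, trifluoromethyl equatorial): E = 0.00 kcal/mol.
ΔE = 2.77 − 0.00 = 2.77 kcal/mol; chair II is more stable.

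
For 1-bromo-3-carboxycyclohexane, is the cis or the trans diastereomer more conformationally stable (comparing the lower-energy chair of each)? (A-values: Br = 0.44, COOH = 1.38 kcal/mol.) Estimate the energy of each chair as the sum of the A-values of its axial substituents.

At 1,3 positions (parity same): cis → (e,e or a,a); trans → (a,e or e,a).
Best chair for cis: E = 0.00 kcal/mol; best chair for trans: E = 0.44 kcal/mol.
The cis isomer is lower by 0.44 kcal/mol.

cis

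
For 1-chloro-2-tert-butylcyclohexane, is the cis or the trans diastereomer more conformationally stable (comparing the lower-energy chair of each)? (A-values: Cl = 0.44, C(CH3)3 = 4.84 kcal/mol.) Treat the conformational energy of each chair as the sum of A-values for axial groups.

At 1,2 positions (parity opposite): cis → (a,e or e,a); trans → (e,e or a,a).
Best chair for cis: E = 0.44 kcal/mol; best chair for trans: E = 0.00 kcal/mol.
The trans isomer is lower by 0.44 kcal/mol.

trans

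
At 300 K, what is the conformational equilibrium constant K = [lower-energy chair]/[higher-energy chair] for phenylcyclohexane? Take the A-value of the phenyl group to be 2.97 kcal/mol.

K ≈ 146

One chair has the phenyl group axial (E = 2.97 kcal/mol) and the other has it equatorial (E = 0).
ΔG = 2.97 kcal/mol between the two chairs.
K = exp(ΔG/RT) with R = 1.987×10⁻³ kcal mol⁻¹ K⁻¹ and T = 300 K gives K ≈ 146.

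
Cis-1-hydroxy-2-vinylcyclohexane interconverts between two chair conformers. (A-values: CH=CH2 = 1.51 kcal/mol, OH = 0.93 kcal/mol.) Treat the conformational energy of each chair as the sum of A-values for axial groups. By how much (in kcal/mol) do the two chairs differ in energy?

0.58 kcal/mol

C1 and C2 have opposite parity, so for the cis isomer the two substituents are one axial and one equatorial in each chair.
Chair I (vinyl axial, hydroxyl equatorial): E = 1.51 kcal/mol.
Chair II (vinyl equatorial, hydroxyl axial): E = 0.93 kcal/mol.
ΔE = 1.51 − 0.93 = 0.58 kcal/mol; chair II is more stable.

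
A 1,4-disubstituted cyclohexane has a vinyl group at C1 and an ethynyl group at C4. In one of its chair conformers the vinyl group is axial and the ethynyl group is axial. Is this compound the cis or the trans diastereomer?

C1 and C4 have opposite parity, so their axial bonds point in opposite directions.
With opposite-parity carbons, two substituents on the same face are one axial and one equatorial; opposite faces give both axial or both equatorial.
Here the groups are axial/axial → opposite face → trans.

trans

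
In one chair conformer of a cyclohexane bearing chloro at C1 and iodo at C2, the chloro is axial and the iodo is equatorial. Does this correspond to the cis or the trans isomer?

cis

C1 and C2 have opposite parity, so their axial bonds point in opposite directions.
With opposite-parity carbons, two substituents on the same face are one axial and one equatorial; opposite faces give both axial or both equatorial.
Here the groups are axial/equatorial → same face → cis.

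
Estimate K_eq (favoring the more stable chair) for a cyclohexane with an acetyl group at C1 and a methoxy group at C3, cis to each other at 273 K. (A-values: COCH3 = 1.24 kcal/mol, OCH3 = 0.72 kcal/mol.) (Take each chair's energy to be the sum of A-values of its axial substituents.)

C1 and C3 have the same parity, so for the cis isomer the two substituents are e,e in one chair and a,a in the other.
Chair I (acetyl axial, methoxy axial): E = 1.96 kcal/mol; chair II (acetyl equatorial, methoxy equatorial): E = 0.00 kcal/mol.
ΔG = 1.96 kcal/mol between the two chairs.
K = exp(ΔG/RT) with R = 1.987×10⁻³ kcal mol⁻¹ K⁻¹ and T = 273 K gives K ≈ 37.1.

K ≈ 37.1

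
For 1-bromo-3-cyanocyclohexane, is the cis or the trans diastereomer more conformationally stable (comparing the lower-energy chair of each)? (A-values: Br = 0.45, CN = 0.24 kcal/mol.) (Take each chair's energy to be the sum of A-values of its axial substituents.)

At 1,3 positions (parity same): cis → (e,e or a,a); trans → (a,e or e,a).
Best chair for cis: E = 0.00 kcal/mol; best chair for trans: E = 0.24 kcal/mol.
The cis isomer is lower by 0.24 kcal/mol.

cis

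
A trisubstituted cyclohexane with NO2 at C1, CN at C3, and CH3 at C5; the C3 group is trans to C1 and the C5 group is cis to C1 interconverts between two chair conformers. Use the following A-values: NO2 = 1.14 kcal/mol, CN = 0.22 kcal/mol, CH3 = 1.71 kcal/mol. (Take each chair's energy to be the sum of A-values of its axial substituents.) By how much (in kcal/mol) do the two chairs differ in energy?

2.63 kcal/mol

Chair I (nitro axial, cyano equatorial, methyl axial): E = 2.85 kcal/mol.
Chair II (nitro equatorial, cyano axial, methyl equatorial): E = 0.22 kcal/mol.
ΔE = 2.85 − 0.22 = 2.63 kcal/mol; chair II is more stable.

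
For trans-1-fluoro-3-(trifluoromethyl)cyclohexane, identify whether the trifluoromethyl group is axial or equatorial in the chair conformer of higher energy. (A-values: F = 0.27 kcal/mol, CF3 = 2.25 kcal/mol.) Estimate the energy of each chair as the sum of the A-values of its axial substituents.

C1 and C3 have the same parity, so for the trans isomer the two substituents are one axial and one equatorial in each chair.
Chair I (fluoro axial, trifluoromethyl equatorial): E = 0.27 kcal/mol.
Chair II (fluoro equatorial, trifluoromethyl axial): E = 2.25 kcal/mol.
Chair II is the less stable (higher-energy) conformer, and in that chair the trifluoromethyl group is axial.

axial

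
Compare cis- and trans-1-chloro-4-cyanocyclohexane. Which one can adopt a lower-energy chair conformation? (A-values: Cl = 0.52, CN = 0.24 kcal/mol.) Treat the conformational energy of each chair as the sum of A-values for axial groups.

At 1,4 positions (parity opposite): cis → (a,e or e,a); trans → (e,e or a,a).
Best chair for cis: E = 0.24 kcal/mol; best chair for trans: E = 0.00 kcal/mol.
The trans isomer is lower by 0.24 kcal/mol.

trans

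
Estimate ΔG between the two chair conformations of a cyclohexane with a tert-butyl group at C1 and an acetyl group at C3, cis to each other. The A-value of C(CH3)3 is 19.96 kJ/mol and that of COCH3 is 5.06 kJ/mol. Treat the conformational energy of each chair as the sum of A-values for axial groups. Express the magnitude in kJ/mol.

25.02 kJ/mol

C1 and C3 have the same parity, so for the cis isomer the two substituents are e,e in one chair and a,a in the other.
Chair I (tert-butyl axial, acetyl axial): E = 25.02 kJ/mol.
Chair II (tert-butyl equatorial, acetyl equatorial): E = 0.00 kJ/mol.
ΔE = 25.02 − 0.00 = 25.02 kJ/mol; chair II is more stable.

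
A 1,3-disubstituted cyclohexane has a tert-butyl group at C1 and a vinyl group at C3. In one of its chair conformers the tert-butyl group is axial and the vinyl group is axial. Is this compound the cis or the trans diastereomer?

C1 and C3 have the same parity, so their axial bonds point in the same direction.
With same-parity carbons, two substituents on the same face are both axial or both equatorial; opposite faces give one of each.
Here the groups are axial/axial → same face → cis.

cis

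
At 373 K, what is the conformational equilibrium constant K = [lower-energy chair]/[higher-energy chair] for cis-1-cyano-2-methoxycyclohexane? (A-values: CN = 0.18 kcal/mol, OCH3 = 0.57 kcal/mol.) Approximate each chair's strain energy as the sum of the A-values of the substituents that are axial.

K ≈ 1.69

C1 and C2 have opposite parity, so for the cis isomer the two substituents are one axial and one equatorial in each chair.
Chair I (cyano axial, methoxy equatorial): E = 0.18 kcal/mol; chair II (cyano equatorial, methoxy axial): E = 0.57 kcal/mol.
ΔG = 0.39 kcal/mol between the two chairs.
K = exp(ΔG/RT) with R = 1.987×10⁻³ kcal mol⁻¹ K⁻¹ and T = 373 K gives K ≈ 1.69.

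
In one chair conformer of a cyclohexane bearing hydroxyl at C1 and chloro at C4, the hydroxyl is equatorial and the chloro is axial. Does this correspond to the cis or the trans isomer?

cis

C1 and C4 have opposite parity, so their axial bonds point in opposite directions.
With opposite-parity carbons, two substituents on the same face are one axial and one equatorial; opposite faces give both axial or both equatorial.
Here the groups are equatorial/axial → same face → cis.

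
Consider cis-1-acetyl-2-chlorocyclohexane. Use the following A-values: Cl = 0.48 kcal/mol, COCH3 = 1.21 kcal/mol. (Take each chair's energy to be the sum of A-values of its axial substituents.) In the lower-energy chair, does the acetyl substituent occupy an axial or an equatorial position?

equatorial

C1 and C2 have opposite parity, so for the cis isomer the two substituents are one axial and one equatorial in each chair.
Chair I (chloro axial, acetyl equatorial): E = 0.48 kcal/mol.
Chair II (chloro equatorial, acetyl axial): E = 1.21 kcal/mol.
Chair I is the more stable (lower-energy) conformer, and in that chair the acetyl group is equatorial.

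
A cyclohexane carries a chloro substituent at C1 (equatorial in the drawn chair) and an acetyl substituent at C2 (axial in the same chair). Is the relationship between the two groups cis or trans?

C1 and C2 have opposite parity, so their axial bonds point in opposite directions.
With opposite-parity carbons, two substituents on the same face are one axial and one equatorial; opposite faces give both axial or both equatorial.
Here the groups are equatorial/axial → same face → cis.

cis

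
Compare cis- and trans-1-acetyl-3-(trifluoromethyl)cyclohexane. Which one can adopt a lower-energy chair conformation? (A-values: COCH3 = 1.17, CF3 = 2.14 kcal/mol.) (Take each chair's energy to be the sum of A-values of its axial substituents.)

At 1,3 positions (parity same): cis → (e,e or a,a); trans → (a,e or e,a).
Best chair for cis: E = 0.00 kcal/mol; best chair for trans: E = 1.17 kcal/mol.
The cis isomer is lower by 1.17 kcal/mol.

cis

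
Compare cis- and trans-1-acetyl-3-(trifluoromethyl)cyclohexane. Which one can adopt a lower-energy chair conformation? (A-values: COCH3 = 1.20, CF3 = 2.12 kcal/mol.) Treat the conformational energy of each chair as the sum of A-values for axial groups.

cis

At 1,3 positions (parity same): cis → (e,e or a,a); trans → (a,e or e,a).
Best chair for cis: E = 0.00 kcal/mol; best chair for trans: E = 1.20 kcal/mol.
The cis isomer is lower by 1.20 kcal/mol.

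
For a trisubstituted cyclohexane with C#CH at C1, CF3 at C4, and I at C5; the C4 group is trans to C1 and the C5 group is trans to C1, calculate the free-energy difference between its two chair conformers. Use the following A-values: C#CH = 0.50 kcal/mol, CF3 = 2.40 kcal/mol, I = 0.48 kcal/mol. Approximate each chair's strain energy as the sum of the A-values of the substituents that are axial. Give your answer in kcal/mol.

2.42 kcal/mol

Chair I (ethynyl axial, trifluoromethyl axial, iodo equatorial): E = 2.90 kcal/mol.
Chair II (ethynyl equatorial, trifluoromethyl equatorial, iodo axial): E = 0.48 kcal/mol.
ΔE = 2.90 − 0.48 = 2.42 kcal/mol; chair II is more stable.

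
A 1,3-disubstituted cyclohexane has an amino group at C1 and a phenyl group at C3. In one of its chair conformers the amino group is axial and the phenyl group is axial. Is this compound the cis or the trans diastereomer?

cis

C1 and C3 have the same parity, so their axial bonds point in the same direction.
With same-parity carbons, two substituents on the same face are both axial or both equatorial; opposite faces give one of each.
Here the groups are axial/axial → same face → cis.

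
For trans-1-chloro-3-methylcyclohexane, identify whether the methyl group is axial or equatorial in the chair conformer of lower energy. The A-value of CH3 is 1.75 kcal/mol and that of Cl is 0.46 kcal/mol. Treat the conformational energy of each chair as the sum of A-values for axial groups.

equatorial

C1 and C3 have the same parity, so for the trans isomer the two substituents are one axial and one equatorial in each chair.
Chair I (methyl axial, chloro equatorial): E = 1.75 kcal/mol.
Chair II (methyl equatorial, chloro axial): E = 0.46 kcal/mol.
Chair II is the more stable (lower-energy) conformer, and in that chair the methyl group is equatorial.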